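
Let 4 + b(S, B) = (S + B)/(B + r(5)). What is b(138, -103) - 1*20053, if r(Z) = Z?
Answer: -280803/14 ≈ -20057.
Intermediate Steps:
b(S, B) = -4 + (B + S)/(5 + B) (b(S, B) = -4 + (S + B)/(B + 5) = -4 + (B + S)/(5 + B))
b(138, -103) - 1*20053 = (-20 + 138 - 3*(-103))/(5 - 103) - 1*20053 = (-20 + 138 + 309)/(-98) - 20053 = -1/98*427 - 20053 = -61/14 - 20053 = -280803/14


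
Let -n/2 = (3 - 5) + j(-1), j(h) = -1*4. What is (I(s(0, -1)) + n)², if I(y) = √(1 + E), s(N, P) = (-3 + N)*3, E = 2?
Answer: (12 + √3)² ≈ 188.57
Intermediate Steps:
s(N, P) = -9 + 3*N
j(h) = -4
n = 12 (n = -2*((3 - 5) - 4) = -2*(-2 - 4) = -2*(-6) = 12)
I(y) = √3 (I(y) = √(1 + 2) = √3)
(I(s(0, -1)) + n)² = (√3 + 12)² = (12 + √3)²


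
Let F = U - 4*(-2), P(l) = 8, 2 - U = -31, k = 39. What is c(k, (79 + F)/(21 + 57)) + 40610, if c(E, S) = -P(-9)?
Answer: 40602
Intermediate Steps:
U = 33 (U = 2 - 1*(-31) = 2 + 31 = 33)
F = 41 (F = 33 - 4*(-2) = 33 - 1*(-8) = 33 + 8 = 41)
c(E, S) = -8 (c(E, S) = -1*8 = -8)
c(k, (79 + F)/(21 + 57)) + 40610 = -8 + 40610 = 40602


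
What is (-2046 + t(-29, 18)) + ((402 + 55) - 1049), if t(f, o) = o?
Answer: -2620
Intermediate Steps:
(-2046 + t(-29, 18)) + ((402 + 55) - 1049) = (-2046 + 18) + ((402 + 55) - 1049) = -2028 + (457 - 1049) = -2028 - 592 = -2620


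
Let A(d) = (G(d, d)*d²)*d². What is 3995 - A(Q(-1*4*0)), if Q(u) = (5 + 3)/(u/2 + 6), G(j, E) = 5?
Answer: 322315/81 ≈ 3979.2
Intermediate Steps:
Q(u) = 8/(6 + u/2) (Q(u) = 8/(u*(½) + 6) = 8/(u/2 + 6) = 8/(6 + u/2))
A(d) = 5*d⁴ (A(d) = (5*d²)*d² = 5*d⁴)
3995 - A(Q(-1*4*0)) = 3995 - 5*(16/(12 - 1*4*0))⁴ = 3995 - 5*(16/(12 - 4*0))⁴ = 3995 - 5*(16/(12 + 0))⁴ = 3995 - 5*(16/12)⁴ = 3995 - 5*(16*(1/12))⁴ = 3995 - 5*(4/3)⁴ = 3995 - 5*256/81 = 3995 - 1*1280/81 = 3995 - 1280/81 = 322315/81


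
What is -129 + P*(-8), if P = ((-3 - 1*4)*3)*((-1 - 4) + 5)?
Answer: -129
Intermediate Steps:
P = 0 (P = ((-3 - 4)*3)*(-5 + 5) = -7*3*0 = -21*0 = 0)
-129 + P*(-8) = -129 + 0*(-8) = -129 + 0 = -129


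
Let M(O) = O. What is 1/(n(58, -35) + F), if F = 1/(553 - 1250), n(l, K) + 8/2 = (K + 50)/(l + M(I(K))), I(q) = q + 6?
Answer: -20213/70426 ≈ -0.28701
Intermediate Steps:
I(q) = 6 + q
n(l, K) = -4 + (50 + K)/(6 + K + l) (n(l, K) = -4 + (K + 50)/(l + (6 + K)) = -4 + (50 + K)/(6 + K + l))
F = -1/697 (F = 1/(-697) = -1/697 ≈ -0.0014347)
1/(n(58, -35) + F) = 1/((26 - 4*58 - 3*(-35))/(6 - 35 + 58) - 1/697) = 1/((26 - 232 + 105)/29 - 1/697) = 1/((1/29)*(-101) - 1/697) = 1/(-101/29 - 1/697) = 1/(-70426/20213) = -20213/70426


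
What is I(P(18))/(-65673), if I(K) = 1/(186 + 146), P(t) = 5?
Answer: -1/21803436 ≈ -4.5864e-8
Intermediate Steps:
I(K) = 1/332
I(P(18))/(-65673) = (1/332)/(-65673) = (1/332)*(-1/65673) = -1/21803436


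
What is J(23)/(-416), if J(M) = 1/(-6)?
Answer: 1/2496 ≈ 0.00040064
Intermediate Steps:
J(M) = -1/6
J(23)/(-416) = -1/6/(-416) = -1/6*(-1/416) = 1/2496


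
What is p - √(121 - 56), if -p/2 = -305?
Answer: 610 - √65 ≈ 601.94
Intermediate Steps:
p = 610 (p = -2*(-305) = 610)
p - √(121 - 56) = 610 - √(121 - 56) = 610 - √65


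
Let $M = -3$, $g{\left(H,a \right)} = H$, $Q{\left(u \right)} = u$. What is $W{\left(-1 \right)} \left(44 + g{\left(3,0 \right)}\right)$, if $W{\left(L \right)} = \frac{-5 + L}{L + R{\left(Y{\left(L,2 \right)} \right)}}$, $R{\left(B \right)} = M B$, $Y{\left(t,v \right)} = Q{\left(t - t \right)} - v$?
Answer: $- \frac{282}{5} \approx -56.4$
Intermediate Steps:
$Y{\left(t,v \right)} = - v$ ($Y{\left(t,v \right)} = \left(t - t\right) - v = 0 - v = - v$)
$R{\left(B \right)} = - 3 B$
$W{\left(L \right)} = \frac{-5 + L}{6 + L}$ ($W{\left(L \right)} = \frac{-5 + L}{L - 3 \left(\left(-1\right) 2\right)} = \frac{-5 + L}{L - -6} = \frac{-5 + L}{L + 6} = \frac{-5 + L}{6 + L}$)
$W{\left(-1 \right)} \left(44 + g{\left(3,0 \right)}\right) = \frac{-5 - 1}{6 - 1} \left(44 + 3\right) = \frac{1}{5} \left(-6\right) 47 = \left(- \frac{6}{5}\right) 47 = - \frac{282}{5}$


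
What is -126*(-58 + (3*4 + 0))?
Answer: 5796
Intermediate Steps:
-126*(-58 + (3*4 + 0)) = -126*(-58 + (12 + 0)) = -126*(-58 + 12) = -126*(-46) = 5796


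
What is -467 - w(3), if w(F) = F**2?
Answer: -476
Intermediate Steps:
-467 - w(3) = -467 - 1*3**2 = -467 - 1*9 = -467 - 9 = -476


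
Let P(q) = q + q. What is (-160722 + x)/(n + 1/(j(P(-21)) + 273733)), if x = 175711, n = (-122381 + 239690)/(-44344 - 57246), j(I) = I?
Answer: -416758183394410/32106315929 ≈ -12981.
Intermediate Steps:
P(q) = 2*q
n = -117309/101590 (n = 117309/(-101590) = 117309*(-1/101590) = -117309/101590 ≈ -1.1547)
(-160722 + x)/(n + 1/(j(P(-21)) + 273733)) = (-160722 + 175711)/(-117309/101590 + 1/(2*(-21) + 273733)) = 14989/(-117309/101590 + 1/(-42 + 273733)) = 14989/(-117309/101590 + 1/273691) = 14989/(-32106315929/27804268690) = 14989*(-27804268690/32106315929) = -416758183394410/32106315929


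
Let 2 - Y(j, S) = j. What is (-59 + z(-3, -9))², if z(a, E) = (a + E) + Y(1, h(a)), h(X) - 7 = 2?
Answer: 4900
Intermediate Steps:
h(X) = 9 (h(X) = 7 + 2 = 9)
Y(j, S) = 2 - j
z(a, E) = 1 + E + a (z(a, E) = (a + E) + (2 - 1*1) = (E + a) + (2 - 1) = (E + a) + 1 = 1 + E + a)
(-59 + z(-3, -9))² = (-59 + (1 - 9 - 3))² = (-59 - 11)² = (-70)² = 4900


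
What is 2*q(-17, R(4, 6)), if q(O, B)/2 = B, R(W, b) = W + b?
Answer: 40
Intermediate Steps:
q(O, B) = 2*B
2*q(-17, R(4, 6)) = 2*(2*(4 + 6)) = 2*(2*10) = 2*20 = 40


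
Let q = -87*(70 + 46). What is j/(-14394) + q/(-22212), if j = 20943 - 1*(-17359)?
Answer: -9798608/4440549 ≈ -2.2066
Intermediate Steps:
q = -10092 (q = -87*116 = -10092)
j = 38302 (j = 20943 + 17359 = 38302)
j/(-14394) + q/(-22212) = 38302/(-14394) - 10092/(-22212) = 38302*(-1/14394) - 10092*(-1/22212) = -19151/7197 + 841/1851 = -9798608/4440549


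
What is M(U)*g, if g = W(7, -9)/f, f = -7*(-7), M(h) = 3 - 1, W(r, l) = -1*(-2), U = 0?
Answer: 4/49 ≈ 0.081633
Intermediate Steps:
W(r, l) = 2
M(h) = 2
f = 49
g = 2/49 ≈ 0.040816
M(U)*g = 2*(2/49) = 4/49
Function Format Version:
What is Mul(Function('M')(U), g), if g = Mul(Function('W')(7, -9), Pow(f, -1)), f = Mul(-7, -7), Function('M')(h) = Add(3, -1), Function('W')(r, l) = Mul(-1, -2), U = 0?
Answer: Rational(4, 49) ≈ 0.081633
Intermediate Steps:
Function('W')(r, l) = 2
Function('M')(h) = 2
f = 49
g = Rational(2, 49) (g = Mul(2, Pow(49, -1)) = Mul(2, Rational(1, 49)) = Rational(2, 49) ≈ 0.040816)
Mul(Function('M')(U), g) = Mul(2, Rational(2, 49)) = Rational(4, 49)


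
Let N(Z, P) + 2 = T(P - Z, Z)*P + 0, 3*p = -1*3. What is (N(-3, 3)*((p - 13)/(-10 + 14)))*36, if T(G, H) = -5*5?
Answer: 9702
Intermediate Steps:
T(G, H) = -25
p = -1 (p = (-1*3)/3 = (⅓)*(-3) = -1)
N(Z, P) = -2 - 25*P (N(Z, P) = -2 + (-25*P + 0) = -2 - 25*P)
(N(-3, 3)*((p - 13)/(-10 + 14)))*36 = ((-2 - 25*3)*((-1 - 13)/(-10 + 14)))*36 = ((-2 - 75)*(-14/4))*36 = -(-1078)/4*36 = -77*(-7/2)*36 = (539/2)*36 = 9702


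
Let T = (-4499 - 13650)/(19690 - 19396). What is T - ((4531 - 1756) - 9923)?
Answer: 2083363/294 ≈ 7086.3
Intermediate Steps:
T = -18149/294 ≈ -61.731
T - ((4531 - 1756) - 9923) = -18149/294 - ((4531 - 1756) - 9923) = -18149/294 - (2775 - 9923) = -18149/294 - 1*(-7148) = -18149/294 + 7148 = 2083363/294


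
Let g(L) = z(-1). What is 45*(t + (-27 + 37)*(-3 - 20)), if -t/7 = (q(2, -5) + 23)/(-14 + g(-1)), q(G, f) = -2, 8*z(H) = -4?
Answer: -286920/29 ≈ -9893.8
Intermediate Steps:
z(H) = -½ (z(H) = (⅛)*(-4) = -½)
g(L) = -½
t = 294/29 (t = -7*(-2 + 23)/(-14 - ½) = -147/(-29/2) = -147*(-2)/29 = -7*(-42/29) = 294/29 ≈ 10.138)
45*(t + (-27 + 37)*(-3 - 20)) = 45*(294/29 + (-27 + 37)*(-3 - 20)) = 45*(294/29 + 10*(-23)) = 45*(294/29 - 230) = 45*(-6376/29) = -286920/29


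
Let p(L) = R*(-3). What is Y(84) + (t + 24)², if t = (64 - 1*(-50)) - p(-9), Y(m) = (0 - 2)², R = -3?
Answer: 16645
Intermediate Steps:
p(L) = 9 (p(L) = -3*(-3) = 9)
Y(m) = 4 (Y(m) = (-2)² = 4)
t = 105 (t = (64 - 1*(-50)) - 1*9 = (64 + 50) - 9 = 114 - 9 = 105)
Y(84) + (t + 24)² = 4 + (105 + 24)² = 4 + 129² = 4 + 16641 = 16645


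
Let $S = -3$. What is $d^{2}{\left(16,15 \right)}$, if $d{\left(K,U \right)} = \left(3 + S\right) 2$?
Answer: $0$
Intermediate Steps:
$d{\left(K,U \right)} = 0$ ($d{\left(K,U \right)} = \left(3 - 3\right) 2 = 0 \cdot 2 = 0$)
$d^{2}{\left(16,15 \right)} = 0^{2} = 0$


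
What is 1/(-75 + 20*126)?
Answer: 1/2445 ≈ 0.00040900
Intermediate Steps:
1/(-75 + 20*126) = 1/(-75 + 2520) = 1/2445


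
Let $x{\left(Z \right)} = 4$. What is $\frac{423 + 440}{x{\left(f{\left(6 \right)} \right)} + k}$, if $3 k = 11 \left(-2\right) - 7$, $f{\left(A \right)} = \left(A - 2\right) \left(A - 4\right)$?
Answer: $- \frac{2589}{17} \approx -152.29$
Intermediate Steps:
$f{\left(A \right)} = \left(-4 + A\right) \left(-2 + A\right)$ ($f{\left(A \right)} = \left(-2 + A\right) \left(-4 + A\right) = \left(-4 + A\right) \left(-2 + A\right)$)
$k = - \frac{29}{3}$ ($k = \frac{11 \left(-2\right) - 7}{3} = \frac{-22 - 7}{3} = \frac{1}{3} \left(-29\right) = - \frac{29}{3} \approx -9.6667$)
$\frac{423 + 440}{x{\left(f{\left(6 \right)} \right)} + k} = \frac{423 + 440}{4 - \frac{29}{3}} = \frac{863}{- \frac{17}{3}} = 863 \left(- \frac{3}{17}\right) = - \frac{2589}{17}$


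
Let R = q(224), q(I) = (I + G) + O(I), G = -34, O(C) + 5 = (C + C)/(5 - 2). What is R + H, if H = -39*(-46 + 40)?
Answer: 1705/3 ≈ 568.33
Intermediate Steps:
O(C) = -5 + 2*C/3 (O(C) = -5 + (C + C)/(5 - 2) = -5 + (2*C)/3 = -5 + (2*C)*(⅓) = -5 + 2*C/3)
H = 234 (H = -39*(-6) = 234)
q(I) = -39 + 5*I/3 (q(I) = (I - 34) + (-5 + 2*I/3) = (-34 + I) + (-5 + 2*I/3) = -39 + 5*I/3)
R = 1003/3 (R = -39 + (5/3)*224 = -39 + 1120/3 = 1003/3 ≈ 334.33)
R + H = 1003/3 + 234 = 1705/3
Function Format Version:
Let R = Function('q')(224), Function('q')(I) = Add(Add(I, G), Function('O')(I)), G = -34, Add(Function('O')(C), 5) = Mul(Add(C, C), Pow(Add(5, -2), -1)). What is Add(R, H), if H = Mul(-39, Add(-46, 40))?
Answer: Rational(1705, 3) ≈ 568.33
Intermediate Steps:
Function('O')(C) = Add(-5, Mul(Rational(2, 3), C)) (Function('O')(C) = Add(-5, Mul(Add(C, C), Pow(Add(5, -2), -1))) = Add(-5, Mul(Mul(2, C), Pow(3, -1))) = Add(-5, Mul(Mul(2, C), Rational(1, 3))) = Add(-5, Mul(Rational(2, 3), C)))
H = 234 (H = Mul(-39, -6) = 234)
Function('q')(I) = Add(-39, Mul(Rational(5, 3), I)) (Function('q')(I) = Add(Add(I, -34), Add(-5, Mul(Rational(2, 3), I))) = Add(Add(-34, I), Add(-5, Mul(Rational(2, 3), I))) = Add(-39, Mul(Rational(5, 3), I)))
R = Rational(1003, 3) (R = Add(-39, Mul(Rational(5, 3), 224)) = Add(-39, Rational(1120, 3)) = Rational(1003, 3) ≈ 334.33)
Add(R, H) = Add(Rational(1003, 3), 234) = Rational(1705, 3)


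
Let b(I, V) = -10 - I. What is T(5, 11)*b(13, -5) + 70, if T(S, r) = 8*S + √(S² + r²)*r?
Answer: -850 - 253*√146 ≈ -3907.0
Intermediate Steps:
T(S, r) = 8*S + r*√(S² + r²)
T(5, 11)*b(13, -5) + 70 = (8*5 + 11*√(5² + 11²))*(-10 - 1*13) + 70 = (40 + 11*√(25 + 121))*(-10 - 13) + 70 = (40 + 11*√146)*(-23) + 70 = (-920 - 253*√146) + 70 = -850 - 253*√146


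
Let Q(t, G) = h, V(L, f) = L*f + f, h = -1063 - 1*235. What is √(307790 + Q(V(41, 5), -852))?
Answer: 2*√76623 ≈ 553.62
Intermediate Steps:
h = -1298 (h = -1063 - 235 = -1298)
V(L, f) = f + L*f
Q(t, G) = -1298
√(307790 + Q(V(41, 5), -852)) = √(307790 - 1298) = √306492 = 2*√76623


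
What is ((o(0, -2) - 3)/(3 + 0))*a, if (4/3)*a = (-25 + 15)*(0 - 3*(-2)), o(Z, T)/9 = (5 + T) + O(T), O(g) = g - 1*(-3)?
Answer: -495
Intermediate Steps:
O(g) = 3 + g (O(g) = g + 3 = 3 + g)
o(Z, T) = 72 + 18*T (o(Z, T) = 9*((5 + T) + (3 + T)) = 9*(8 + 2*T) = 72 + 18*T)
a = -45 (a = 3*((-25 + 15)*(0 - 3*(-2)))/4 = 3*(-10*(0 + 6))/4 = 3*(-10*6)/4 = (¾)*(-60) = -45)
((o(0, -2) - 3)/(3 + 0))*a = (((72 + 18*(-2)) - 3)/(3 + 0))*(-45) = (((72 - 36) - 3)/3)*(-45) = ((36 - 3)*(⅓))*(-45) = (33*(⅓))*(-45) = 11*(-45) = -495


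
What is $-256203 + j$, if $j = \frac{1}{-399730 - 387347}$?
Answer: $- \frac{201651488632}{787077} \approx -2.562 \cdot 10^{5}$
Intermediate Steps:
$j = - \frac{1}{787077}$ ($j = \frac{1}{-787077} = - \frac{1}{787077} \approx -1.2705 \cdot 10^{-6}$)
$-256203 + j = -256203 - \frac{1}{787077} = - \frac{201651488632}{787077}$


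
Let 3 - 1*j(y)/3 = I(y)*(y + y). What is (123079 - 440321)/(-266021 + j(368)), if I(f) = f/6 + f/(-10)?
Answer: 793105/800454 ≈ 0.99082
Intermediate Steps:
I(f) = f/15 (I(f) = f*(⅙) + f*(-⅒) = f/6 - f/10 = f/15)
j(y) = 9 - 2*y²/5 (j(y) = 9 - 3*y/15*(y + y) = 9 - 3*y/15*2*y = 9 - 2*y²/5)
(123079 - 440321)/(-266021 + j(368)) = (123079 - 440321)/(-266021 + (9 - ⅖*368²)) = -317242/(-266021 + (9 - ⅖*135424)) = -317242/(-266021 + (9 - 270848/5)) = -317242/(-266021 - 270803/5) = -317242/(-1600908/5) = -317242*(-5/1600908) = 793105/800454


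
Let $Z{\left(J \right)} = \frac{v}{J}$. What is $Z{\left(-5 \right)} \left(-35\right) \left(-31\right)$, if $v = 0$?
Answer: $0$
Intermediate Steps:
$Z{\left(J \right)} = 0$ ($Z{\left(J \right)} = \frac{0}{J} = 0$)
$Z{\left(-5 \right)} \left(-35\right) \left(-31\right) = 0 \left(-35\right) \left(-31\right) = 0 \left(-31\right) = 0$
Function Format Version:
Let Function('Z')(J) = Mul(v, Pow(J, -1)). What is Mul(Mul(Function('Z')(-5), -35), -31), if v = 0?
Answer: 0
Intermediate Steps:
Function('Z')(J) = 0 (Function('Z')(J) = Mul(0, Pow(J, -1)) = 0)
Mul(Mul(Function('Z')(-5), -35), -31) = Mul(Mul(0, -35), -31) = Mul(0, -31) = 0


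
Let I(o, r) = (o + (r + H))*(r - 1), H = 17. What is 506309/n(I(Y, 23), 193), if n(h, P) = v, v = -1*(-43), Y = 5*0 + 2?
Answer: 506309/43 ≈ 11775.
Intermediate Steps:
Y = 2 (Y = 0 + 2 = 2)
I(o, r) = (-1 + r)*(17 + o + r) (I(o, r) = (o + (r + 17))*(r - 1) = (o + (17 + r))*(-1 + r) = (17 + o + r)*(-1 + r) = (-1 + r)*(17 + o + r))
v = 43
n(h, P) = 43
506309/n(I(Y, 23), 193) = 506309/43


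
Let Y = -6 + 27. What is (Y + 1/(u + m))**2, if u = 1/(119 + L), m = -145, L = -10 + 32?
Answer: 184198047489/417957136 ≈ 440.71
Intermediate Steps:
Y = 21
L = 22
u = 1/141 (u = 1/(119 + 22) = 1/141 ≈ 0.0070922)
(Y + 1/(u + m))**2 = (21 + 1/(1/141 - 145))**2 = (21 + 1/(-20444/141))**2 = (21 - 141/20444)**2 = (429183/20444)**2 = 184198047489/417957136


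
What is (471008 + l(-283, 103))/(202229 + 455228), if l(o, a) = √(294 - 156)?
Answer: 471008/657457 + √138/657457 ≈ 0.71643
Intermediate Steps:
l(o, a) = √138
(471008 + l(-283, 103))/(202229 + 455228) = (471008 + √138)/(202229 + 455228) = (471008 + √138)/657457 = (471008 + √138)*(1/657457) = 471008/657457 + √138/657457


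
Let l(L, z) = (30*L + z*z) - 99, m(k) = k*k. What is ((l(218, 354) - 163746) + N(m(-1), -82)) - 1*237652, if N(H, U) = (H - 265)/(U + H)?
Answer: -7280219/27 ≈ -2.6964e+5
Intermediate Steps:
m(k) = k**2
N(H, U) = (-265 + H)/(H + U)
l(L, z) = -99 + z**2 + 30*L (l(L, z) = (30*L + z**2) - 99 = (z**2 + 30*L) - 99 = -99 + z**2 + 30*L)
((l(218, 354) - 163746) + N(m(-1), -82)) - 1*237652 = (((-99 + 354**2 + 30*218) - 163746) + (-265 + (-1)**2)/((-1)**2 - 82)) - 1*237652 = (((-99 + 125316 + 6540) - 163746) + (-265 + 1)/(1 - 82)) - 237652 = ((131757 - 163746) - 264/(-81)) - 237652 = (-31989 - 1/81*(-264)) - 237652 = (-31989 + 88/27) - 237652 = -863615/27 - 237652 = -7280219/27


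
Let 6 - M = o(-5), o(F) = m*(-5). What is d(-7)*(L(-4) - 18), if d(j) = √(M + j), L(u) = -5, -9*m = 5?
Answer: -23*I*√34/3 ≈ -44.704*I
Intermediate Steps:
m = -5/9 (m = -⅑*5 = -5/9 ≈ -0.55556)
o(F) = 25/9 (o(F) = -5/9*(-5) = 25/9)
M = 29/9 (M = 6 - 1*25/9 = 6 - 25/9 = 29/9 ≈ 3.2222)
d(j) = √(29/9 + j)
d(-7)*(L(-4) - 18) = (√(29 + 9*(-7))/3)*(-5 - 18) = (√(29 - 63)/3)*(-23) = (√(-34)/3)*(-23) = ((I*√34)/3)*(-23) = (I*√34/3)*(-23) = -23*I*√34/3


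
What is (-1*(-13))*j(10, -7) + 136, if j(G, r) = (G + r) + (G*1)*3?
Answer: 565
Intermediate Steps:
j(G, r) = r + 4*G (j(G, r) = (G + r) + G*3 = (G + r) + 3*G = r + 4*G)
(-1*(-13))*j(10, -7) + 136 = (-1*(-13))*(-7 + 4*10) + 136 = 13*(-7 + 40) + 136 = 13*33 + 136 = 429 + 136 = 565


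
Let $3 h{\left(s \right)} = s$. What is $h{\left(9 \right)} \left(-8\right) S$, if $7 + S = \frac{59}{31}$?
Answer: $\frac{3792}{31} \approx 122.32$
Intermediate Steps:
$S = - \frac{158}{31}$ ($S = -7 + \frac{59}{31} = - \frac{158}{31} \approx -5.0968$)
$h{\left(s \right)} = \frac{s}{3}$
$h{\left(9 \right)} \left(-8\right) S = \frac{1}{3} \cdot 9 \left(-8\right) \left(- \frac{158}{31}\right) = 3 \left(-8\right) \left(- \frac{158}{31}\right) = \left(-24\right) \left(- \frac{158}{31}\right) = \frac{3792}{31}$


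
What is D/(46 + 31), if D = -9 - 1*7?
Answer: -16/77 ≈ -0.20779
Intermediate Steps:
D = -16 (D = -9 - 7 = -16)
D/(46 + 31) = -16/(46 + 31) = -16/77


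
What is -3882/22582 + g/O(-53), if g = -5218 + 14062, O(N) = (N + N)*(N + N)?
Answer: 19512132/31716419 ≈ 0.61521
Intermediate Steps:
O(N) = 4*N² (O(N) = (2*N)*(2*N) = 4*N²)
g = 8844
-3882/22582 + g/O(-53) = -3882/22582 + 8844/((4*(-53)²)) = -3882*1/22582 + 8844/((4*2809)) = -1941/11291 + 8844/11236 = -1941/11291 + 8844*(1/11236) = -1941/11291 + 2211/2809 = 19512132/31716419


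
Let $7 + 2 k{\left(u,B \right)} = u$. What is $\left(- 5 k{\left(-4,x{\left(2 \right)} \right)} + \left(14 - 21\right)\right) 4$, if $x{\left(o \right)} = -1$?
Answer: $82$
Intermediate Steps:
$k{\left(u,B \right)} = - \frac{7}{2} + \frac{u}{2}$
$\left(- 5 k{\left(-4,x{\left(2 \right)} \right)} + \left(14 - 21\right)\right) 4 = \left(- 5 \left(- \frac{7}{2} + \frac{1}{2} \left(-4\right)\right) + \left(14 - 21\right)\right) 4 = \left(- 5 \left(- \frac{7}{2} - 2\right) - 7\right) 4 = \left(\left(-5\right) \left(- \frac{11}{2}\right) - 7\right) 4 = \left(\frac{55}{2} - 7\right) 4 = \frac{41}{2} \cdot 4 = 82$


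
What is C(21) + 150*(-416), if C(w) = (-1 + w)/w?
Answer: -1310380/21 ≈ -62399.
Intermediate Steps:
C(w) = (-1 + w)/w
C(21) + 150*(-416) = (-1 + 21)/21 + 150*(-416) = (1/21)*20 - 62400 = 20/21 - 62400 = -1310380/21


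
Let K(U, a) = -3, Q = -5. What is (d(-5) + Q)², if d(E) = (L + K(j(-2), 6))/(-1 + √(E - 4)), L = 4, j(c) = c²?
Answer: 648/25 + 153*I/50 ≈ 25.92 + 3.06*I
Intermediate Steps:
d(E) = 1/(-1 + √(-4 + E)) (d(E) = (4 - 3)/(-1 + √(E - 4)) = 1/(-1 + √(-4 + E)))
(d(-5) + Q)² = (1/(-1 + √(-4 - 5)) - 5)² = (1/(-1 + √(-9)) - 5)² = (1/(-1 + 3*I) - 5)² = ((-1 - 3*I)/10 - 5)² = (-5 + (-1 - 3*I)/10)²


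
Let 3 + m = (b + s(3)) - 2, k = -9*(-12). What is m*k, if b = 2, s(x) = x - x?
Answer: -324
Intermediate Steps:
s(x) = 0
k = 108
m = -3 (m = -3 + ((2 + 0) - 2) = -3 + (2 - 2) = -3 + 0 = -3)
m*k = -3*108 = -324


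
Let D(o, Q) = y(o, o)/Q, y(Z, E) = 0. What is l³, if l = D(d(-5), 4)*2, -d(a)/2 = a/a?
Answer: 0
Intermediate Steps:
d(a) = -2 (d(a) = -2*a/a = -2*1 = -2)
D(o, Q) = 0 (D(o, Q) = 0/Q = 0)
l = 0 (l = 0*2 = 0)
l³ = 0³ = 0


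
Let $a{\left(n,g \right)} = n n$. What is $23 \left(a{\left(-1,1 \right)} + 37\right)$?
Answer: $874$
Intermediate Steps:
$a{\left(n,g \right)} = n^{2}$
$23 \left(a{\left(-1,1 \right)} + 37\right) = 23 \left(\left(-1\right)^{2} + 37\right) = 23 \left(1 + 37\right) = 23 \cdot 38 = 874$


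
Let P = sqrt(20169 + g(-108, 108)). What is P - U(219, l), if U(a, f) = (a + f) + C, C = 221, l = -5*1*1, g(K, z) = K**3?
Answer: -435 + 9*I*sqrt(15303) ≈ -435.0 + 1113.3*I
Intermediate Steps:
l = -5 (l = -5*1 = -5)
P = 9*I*sqrt(15303) (P = sqrt(20169 + (-108)**3) = sqrt(20169 - 1259712) = sqrt(-1239543) = 9*I*sqrt(15303) ≈ 1113.3*I)
U(a, f) = 221 + a + f (U(a, f) = (a + f) + 221 = 221 + a + f)
P - U(219, l) = 9*I*sqrt(15303) - (221 + 219 - 5) = 9*I*sqrt(15303) - 1*435 = 9*I*sqrt(15303) - 435 = -435 + 9*I*sqrt(15303)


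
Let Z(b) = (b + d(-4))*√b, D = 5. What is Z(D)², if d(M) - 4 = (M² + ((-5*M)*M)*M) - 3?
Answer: 584820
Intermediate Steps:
d(M) = 1 + M² - 5*M³ (d(M) = 4 + ((M² + ((-5*M)*M)*M) - 3) = 4 + ((M² + (-5*M²)*M) - 3) = 4 + ((M² - 5*M³) - 3) = 4 + (-3 + M² - 5*M³) = 1 + M² - 5*M³)
Z(b) = √b*(337 + b) (Z(b) = (b + (1 + (-4)² - 5*(-4)³))*√b = (b + (1 + 16 - 5*(-64)))*√b = (b + (1 + 16 + 320))*√b = (b + 337)*√b = (337 + b)*√b = √b*(337 + b))
Z(D)² = (√5*(337 + 5))² = (√5*342)² = (342*√5)² = 584820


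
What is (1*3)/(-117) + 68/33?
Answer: 291/143 ≈ 2.0350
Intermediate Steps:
(1*3)/(-117) + 68/33 = 3*(-1/117) + 68*(1/33) = -1/39 + 68/33 = 291/143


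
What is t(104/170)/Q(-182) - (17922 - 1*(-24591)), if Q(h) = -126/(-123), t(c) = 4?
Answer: -892691/21 ≈ -42509.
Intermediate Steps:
Q(h) = 42/41 (Q(h) = -126*(-1/123) = 42/41)
t(104/170)/Q(-182) - (17922 - 1*(-24591)) = 4/(42/41) - (17922 - 1*(-24591)) = 4*(41/42) - (17922 + 24591) = 82/21 - 1*42513 = 82/21 - 42513 = -892691/21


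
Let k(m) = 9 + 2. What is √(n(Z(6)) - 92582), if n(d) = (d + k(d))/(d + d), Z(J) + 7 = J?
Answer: I*√92587 ≈ 304.28*I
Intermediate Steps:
k(m) = 11
Z(J) = -7 + J
n(d) = (11 + d)/(2*d) (n(d) = (d + 11)/(d + d) = (11 + d)/((2*d)) = (11 + d)*(1/(2*d)) = (11 + d)/(2*d))
√(n(Z(6)) - 92582) = √((11 + (-7 + 6))/(2*(-7 + 6)) - 92582) = √((½)*(11 - 1)/(-1) - 92582) = √((½)*(-1)*10 - 92582) = √(-5 - 92582) = √(-92587) = I*√92587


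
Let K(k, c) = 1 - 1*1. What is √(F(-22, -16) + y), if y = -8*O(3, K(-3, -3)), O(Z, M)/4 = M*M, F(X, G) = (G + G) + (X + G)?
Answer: I*√70 ≈ 8.3666*I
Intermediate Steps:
K(k, c) = 0 (K(k, c) = 1 - 1 = 0)
F(X, G) = X + 3*G (F(X, G) = 2*G + (G + X) = X + 3*G)
O(Z, M) = 4*M² (O(Z, M) = 4*(M*M) = 4*M²)
y = 0 (y = -32*0² = -32*0 = -8*0 = 0)
√(F(-22, -16) + y) = √((-22 + 3*(-16)) + 0) = √((-22 - 48) + 0) = √(-70 + 0) = √(-70) = I*√70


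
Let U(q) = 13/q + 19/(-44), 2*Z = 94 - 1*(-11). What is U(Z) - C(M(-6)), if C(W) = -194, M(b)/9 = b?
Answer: 895429/4620 ≈ 193.82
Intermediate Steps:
M(b) = 9*b
Z = 105/2 (Z = (94 - 1*(-11))/2 = (94 + 11)/2 = (½)*105 = 105/2 ≈ 52.500)
U(q) = -19/44 + 13/q (U(q) = 13/q + 19*(-1/44) = 13/q - 19/44 = -19/44 + 13/q)
U(Z) - C(M(-6)) = (-19/44 + 13/(105/2)) - 1*(-194) = (-19/44 + 13*(2/105)) + 194 = (-19/44 + 26/105) + 194 = -851/4620 + 194 = 895429/4620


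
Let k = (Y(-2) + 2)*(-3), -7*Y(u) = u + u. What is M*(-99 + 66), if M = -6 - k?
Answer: -396/7 ≈ -56.571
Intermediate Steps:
Y(u) = -2*u/7 (Y(u) = -(u + u)/7 = -2*u/7)
k = -54/7 (k = (-2/7*(-2) + 2)*(-3) = (4/7 + 2)*(-3) = (18/7)*(-3) = -54/7 ≈ -7.7143)
M = 12/7 (M = -6 - 1*(-54/7) = -6 + 54/7 = 12/7 ≈ 1.7143)
M*(-99 + 66) = 12*(-99 + 66)/7 = (12/7)*(-33) = -396/7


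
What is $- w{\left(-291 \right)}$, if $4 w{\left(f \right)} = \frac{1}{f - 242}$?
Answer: $\frac{1}{2132} \approx 0.00046904$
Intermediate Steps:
$w{\left(f \right)} = \frac{1}{4 \left(-242 + f\right)}$ ($w{\left(f \right)} = \frac{1}{4 \left(f - 242\right)} = \frac{1}{4 \left(-242 + f\right)}$)
$- w{\left(-291 \right)} = - \frac{1}{4 \left(-242 - 291\right)} = - \frac{1}{4 \left(-533\right)} = - \frac{-1}{4 \cdot 533} = \left(-1\right) \left(- \frac{1}{2132}\right) = \frac{1}{2132}$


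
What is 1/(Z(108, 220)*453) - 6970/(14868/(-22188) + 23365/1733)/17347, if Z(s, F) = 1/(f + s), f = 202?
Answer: 105328584892445/161307829165659 ≈ 0.65297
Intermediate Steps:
Z(s, F) = 1/(202 + s)
1/(Z(108, 220)*453) - 6970/(14868/(-22188) + 23365/1733)/17347 = 1/(1/(202 + 108)*453) - 6970/(14868/(-22188) + 23365/1733)/17347 = (1/453)/1/310 - 6970/(14868*(-1/22188) + 23365*(1/1733))*(1/17347) = (1/453)/(1/310) - 6970/(-1239/1849 + 23365/1733)*(1/17347) = 310*(1/453) - 6970/41054698/3204317*(1/17347) = 310/453 - 6970*3204317/41054698*(1/17347) = 310/453 - 11167044745/20527349*1/17347 = 310/453 - 11167044745/356087923103 = 105328584892445/161307829165659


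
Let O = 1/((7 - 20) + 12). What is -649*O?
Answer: 649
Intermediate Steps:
O = -1 (O = 1/(-13 + 12) = 1/(-1) = -1)
-649*O = -649*(-1) = 649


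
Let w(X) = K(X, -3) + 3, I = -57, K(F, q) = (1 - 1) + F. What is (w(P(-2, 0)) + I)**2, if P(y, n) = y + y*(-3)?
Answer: 2500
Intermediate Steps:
P(y, n) = -2*y (P(y, n) = y - 3*y = -2*y)
K(F, q) = F (K(F, q) = 0 + F = F)
w(X) = 3 + X (w(X) = X + 3 = 3 + X)
(w(P(-2, 0)) + I)**2 = ((3 - 2*(-2)) - 57)**2 = ((3 + 4) - 57)**2 = (7 - 57)**2 = (-50)**2 = 2500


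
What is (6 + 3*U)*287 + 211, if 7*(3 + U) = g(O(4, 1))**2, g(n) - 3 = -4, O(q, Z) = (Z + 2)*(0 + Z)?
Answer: -527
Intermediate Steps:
O(q, Z) = Z*(2 + Z) (O(q, Z) = (2 + Z)*Z = Z*(2 + Z))
g(n) = -1 (g(n) = 3 - 4 = -1)
U = -20/7 (U = -3 + (1/7)*(-1)**2 = -3 + (1/7)*1 = -3 + 1/7 = -20/7 ≈ -2.8571)
(6 + 3*U)*287 + 211 = (6 + 3*(-20/7))*287 + 211 = (6 - 60/7)*287 + 211 = -18/7*287 + 211 = -738 + 211 = -527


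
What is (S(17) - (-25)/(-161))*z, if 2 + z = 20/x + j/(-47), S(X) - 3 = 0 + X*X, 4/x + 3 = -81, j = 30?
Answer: -933349768/7567 ≈ -1.2334e+5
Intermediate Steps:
x = -1/21 (x = 4/(-3 - 81) = 4/(-84) = 4*(-1/84) = -1/21 ≈ -0.047619)
S(X) = 3 + X² (S(X) = 3 + (0 + X*X) = 3 + (0 + X²) = 3 + X²)
z = -19864/47 (z = -2 + (20/(-1/21) + 30/(-47)) = -2 + (20*(-21) + 30*(-1/47)) = -2 + (-420 - 30/47) = -2 - 19770/47 = -19864/47 ≈ -422.64)
(S(17) - (-25)/(-161))*z = ((3 + 17²) - (-25)/(-161))*(-19864/47) = ((3 + 289) - (-25)*(-1)/161)*(-19864/47) = (292 - 1*25/161)*(-19864/47) = (292 - 25/161)*(-19864/47) = (46987/161)*(-19864/47) = -933349768/7567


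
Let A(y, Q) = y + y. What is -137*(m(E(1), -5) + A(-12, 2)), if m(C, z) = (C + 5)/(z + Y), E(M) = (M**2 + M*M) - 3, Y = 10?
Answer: 15892/5 ≈ 3178.4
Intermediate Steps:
A(y, Q) = 2*y
E(M) = -3 + 2*M**2 (E(M) = (M**2 + M**2) - 3 = 2*M**2 - 3 = -3 + 2*M**2)
m(C, z) = (5 + C)/(10 + z) (m(C, z) = (C + 5)/(z + 10) = (5 + C)/(10 + z))
-137*(m(E(1), -5) + A(-12, 2)) = -137*((5 + (-3 + 2*1**2))/(10 - 5) + 2*(-12)) = -137*((5 + (-3 + 2*1))/5 - 24) = -137*((5 + (-3 + 2))/5 - 24) = -137*((5 - 1)/5 - 24) = -137*((1/5)*4 - 24) = -137*(4/5 - 24) = -137*(-116/5) = 15892/5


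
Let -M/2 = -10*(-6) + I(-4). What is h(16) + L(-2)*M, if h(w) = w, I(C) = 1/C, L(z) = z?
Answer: 255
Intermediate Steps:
M = -239/2 (M = -2*(-10*(-6) + 1/(-4)) = -2*(60 - 1/4) = -2*239/4 = -239/2 ≈ -119.50)
h(16) + L(-2)*M = 16 - 2*(-239/2) = 16 + 239 = 255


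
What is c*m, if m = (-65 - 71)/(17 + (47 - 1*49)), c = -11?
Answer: 1496/15 ≈ 99.733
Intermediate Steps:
m = -136/15 (m = -136/(17 + (47 - 49)) = -136/(17 - 2) = -136/15 ≈ -9.0667)
c*m = -11*(-136/15) = 1496/15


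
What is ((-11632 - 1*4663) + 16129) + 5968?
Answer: 5802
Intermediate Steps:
((-11632 - 1*4663) + 16129) + 5968 = ((-11632 - 4663) + 16129) + 5968 = (-16295 + 16129) + 5968 = -166 + 5968 = 5802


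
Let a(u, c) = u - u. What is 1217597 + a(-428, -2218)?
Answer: 1217597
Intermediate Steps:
a(u, c) = 0
1217597 + a(-428, -2218) = 1217597 + 0 = 1217597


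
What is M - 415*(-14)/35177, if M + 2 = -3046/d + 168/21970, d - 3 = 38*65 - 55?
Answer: -110934182891/35936999085 ≈ -3.0869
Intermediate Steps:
d = 2418 (d = 3 + (38*65 - 55) = 3 + (2470 - 55) = 3 + 2415 = 2418)
M = -3322333/1021605 (M = -2 + (-3046/2418 + 168/21970) = -2 + (-3046*1/2418 + 168*(1/21970)) = -2 + (-1523/1209 + 84/10985) = -2 - 1279123/1021605 = -3322333/1021605 ≈ -3.2521)
M - 415*(-14)/35177 = -3322333/1021605 - 415*(-14)/35177 = -3322333/1021605 - (-5810)/35177 = -3322333/1021605 - 1*(-5810/35177) = -3322333/1021605 + 5810/35177 = -110934182891/35936999085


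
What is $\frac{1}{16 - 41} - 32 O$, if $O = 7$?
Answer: $- \frac{5601}{25} \approx -224.04$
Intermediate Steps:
$\frac{1}{16 - 41} - 32 O = \frac{1}{16 - 41} - 224 = \frac{1}{-25} - 224 = - \frac{1}{25} - 224 = - \frac{5601}{25}$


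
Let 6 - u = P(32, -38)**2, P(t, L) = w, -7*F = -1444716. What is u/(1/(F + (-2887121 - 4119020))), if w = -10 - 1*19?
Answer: 5677793755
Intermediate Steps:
w = -29 (w = -10 - 19 = -29)
F = 206388 (F = -1/7*(-1444716) = 206388)
P(t, L) = -29
u = -835 (u = 6 - 1*(-29)**2 = 6 - 1*841 = 6 - 841 = -835)
u/(1/(F + (-2887121 - 4119020))) = -835/(1/(206388 + (-2887121 - 4119020))) = -835/(1/(206388 - 7006141)) = -835/(1/(-6799753)) = -835/(-1/6799753) = -835*(-6799753) = 5677793755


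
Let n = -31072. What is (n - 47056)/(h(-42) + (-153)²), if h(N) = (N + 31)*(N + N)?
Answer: -78128/24333 ≈ -3.2108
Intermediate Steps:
h(N) = 2*N*(31 + N) (h(N) = (31 + N)*(2*N) = 2*N*(31 + N))
(n - 47056)/(h(-42) + (-153)²) = (-31072 - 47056)/(2*(-42)*(31 - 42) + (-153)²) = -78128/(2*(-42)*(-11) + 23409) = -78128/(924 + 23409) = -78128/24333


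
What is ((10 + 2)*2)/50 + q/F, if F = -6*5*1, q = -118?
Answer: 331/75 ≈ 4.4133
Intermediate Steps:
F = -30 (F = -30*1 = -30)
((10 + 2)*2)/50 + q/F = ((10 + 2)*2)/50 - 118/(-30) = (12*2)*(1/50) - 118*(-1/30) = 24*(1/50) + 59/15 = 12/25 + 59/15 = 331/75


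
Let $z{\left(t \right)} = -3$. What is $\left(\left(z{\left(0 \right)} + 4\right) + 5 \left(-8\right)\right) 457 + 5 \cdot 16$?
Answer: $-17743$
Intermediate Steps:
$\left(\left(z{\left(0 \right)} + 4\right) + 5 \left(-8\right)\right) 457 + 5 \cdot 16 = \left(\left(-3 + 4\right) + 5 \left(-8\right)\right) 457 + 5 \cdot 16 = \left(1 - 40\right) 457 + 80 = \left(-39\right) 457 + 80 = -17823 + 80 = -17743$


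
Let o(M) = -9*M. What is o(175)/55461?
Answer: -75/2641 ≈ -0.028398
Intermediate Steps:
o(175)/55461 = -9*175/55461 = -1575*1/55461 = -75/2641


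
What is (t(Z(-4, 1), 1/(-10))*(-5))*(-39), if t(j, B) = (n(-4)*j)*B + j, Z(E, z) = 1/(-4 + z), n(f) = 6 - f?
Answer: 0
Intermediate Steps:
t(j, B) = j + 10*B*j (t(j, B) = ((6 - 1*(-4))*j)*B + j = ((6 + 4)*j)*B + j = (10*j)*B + j = 10*B*j + j = j + 10*B*j)
(t(Z(-4, 1), 1/(-10))*(-5))*(-39) = (((1 + 10/(-10))/(-4 + 1))*(-5))*(-39) = (((1 + 10*(-1/10))/(-3))*(-5))*(-39) = (-(1 - 1)/3*(-5))*(-39) = (-1/3*0*(-5))*(-39) = (0*(-5))*(-39) = 0*(-39) = 0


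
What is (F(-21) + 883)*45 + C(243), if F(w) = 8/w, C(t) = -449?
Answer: 274882/7 ≈ 39269.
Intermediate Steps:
(F(-21) + 883)*45 + C(243) = (8/(-21) + 883)*45 - 449 = (8*(-1/21) + 883)*45 - 449 = (-8/21 + 883)*45 - 449 = (18535/21)*45 - 449 = 278025/7 - 449 = 274882/7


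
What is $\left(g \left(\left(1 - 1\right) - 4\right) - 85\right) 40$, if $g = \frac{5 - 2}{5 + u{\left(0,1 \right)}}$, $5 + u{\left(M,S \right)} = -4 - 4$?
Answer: $-3340$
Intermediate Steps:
$u{\left(M,S \right)} = -13$ ($u{\left(M,S \right)} = -5 - 8 = -13$)
$g = - \frac{3}{8}$ ($g = \frac{5 - 2}{5 - 13} = \frac{3}{-8} = 3 \left(- \frac{1}{8}\right) = - \frac{3}{8} \approx -0.375$)
$\left(g \left(\left(1 - 1\right) - 4\right) - 85\right) 40 = \left(- \frac{3 \left(\left(1 - 1\right) - 4\right)}{8} - 85\right) 40 = \left(- \frac{3 \left(0 - 4\right)}{8} - 85\right) 40 = \left(\left(- \frac{3}{8}\right) \left(-4\right) - 85\right) 40 = \left(\frac{3}{2} - 85\right) 40 = \left(- \frac{167}{2}\right) 40 = -3340$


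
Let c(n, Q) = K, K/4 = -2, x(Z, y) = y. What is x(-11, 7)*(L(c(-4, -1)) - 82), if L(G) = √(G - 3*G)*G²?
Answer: 1218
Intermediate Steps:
K = -8 (K = 4*(-2) = -8)
c(n, Q) = -8
L(G) = √2*G²*√(-G) (L(G) = √(-2*G)*G² = (√2*√(-G))*G² = √2*G²*√(-G))
x(-11, 7)*(L(c(-4, -1)) - 82) = 7*(√2*(-1*(-8))^(5/2) - 82) = 7*(√2*8^(5/2) - 82) = 7*(√2*(128*√2) - 82) = 7*(256 - 82) = 7*174 = 1218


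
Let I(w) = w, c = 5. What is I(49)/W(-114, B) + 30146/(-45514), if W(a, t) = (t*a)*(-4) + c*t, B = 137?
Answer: -950850368/1437263849 ≈ -0.66157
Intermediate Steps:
W(a, t) = 5*t - 4*a*t (W(a, t) = (t*a)*(-4) + 5*t = (a*t)*(-4) + 5*t = -4*a*t + 5*t = 5*t - 4*a*t)
I(49)/W(-114, B) + 30146/(-45514) = 49/((137*(5 - 4*(-114)))) + 30146/(-45514) = 49/((137*(5 + 456))) + 30146*(-1/45514) = 49/((137*461)) - 15073/22757 = 49/63157 - 15073/22757 = -950850368/1437263849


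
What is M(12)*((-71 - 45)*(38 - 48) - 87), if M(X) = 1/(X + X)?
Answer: 1073/24 ≈ 44.708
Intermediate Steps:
M(X) = 1/(2*X)
M(12)*((-71 - 45)*(38 - 48) - 87) = ((½)/12)*((-71 - 45)*(38 - 48) - 87) = ((½)*(1/12))*(-116*(-10) - 87) = (1160 - 87)/24 = (1/24)*1073 = 1073/24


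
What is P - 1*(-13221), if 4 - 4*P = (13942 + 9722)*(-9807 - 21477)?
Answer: 185089366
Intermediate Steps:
P = 185076145 (P = 1 - (13942 + 9722)*(-9807 - 21477)/4 = 1 - 5916*(-31284) = 1 - ¼*(-740304576) = 1 + 185076144 = 185076145)
P - 1*(-13221) = 185076145 - 1*(-13221) = 185076145 + 13221 = 185089366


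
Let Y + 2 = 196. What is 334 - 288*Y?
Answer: -55538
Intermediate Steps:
Y = 194 (Y = -2 + 196 = 194)
334 - 288*Y = 334 - 288*194 = 334 - 55872 = -55538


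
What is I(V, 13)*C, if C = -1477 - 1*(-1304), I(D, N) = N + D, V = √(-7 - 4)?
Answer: -2249 - 173*I*√11 ≈ -2249.0 - 573.78*I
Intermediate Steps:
V = I*√11 (V = √(-11) = I*√11 ≈ 3.3166*I)
I(D, N) = D + N
C = -173 (C = -1477 + 1304 = -173)
I(V, 13)*C = (I*√11 + 13)*(-173) = (13 + I*√11)*(-173) = -2249 - 173*I*√11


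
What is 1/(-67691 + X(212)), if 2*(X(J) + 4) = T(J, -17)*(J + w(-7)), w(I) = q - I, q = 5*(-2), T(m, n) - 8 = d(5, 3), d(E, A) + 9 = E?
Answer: -1/67277 ≈ -1.4864e-5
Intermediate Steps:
d(E, A) = -9 + E
T(m, n) = 4 (T(m, n) = 8 + (-9 + 5) = 8 - 4 = 4)
q = -10
w(I) = -10 - I
X(J) = -10 + 2*J (X(J) = -4 + (4*(J + (-10 - 1*(-7))))/2 = -4 + (4*(J + (-10 + 7)))/2 = -4 + (4*(J - 3))/2 = -4 + (4*(-3 + J))/2 = -4 + (-12 + 4*J)/2 = -4 + (-6 + 2*J) = -10 + 2*J)
1/(-67691 + X(212)) = 1/(-67691 + (-10 + 2*212)) = 1/(-67691 + (-10 + 424)) = 1/(-67691 + 414) = 1/(-67277) = -1/67277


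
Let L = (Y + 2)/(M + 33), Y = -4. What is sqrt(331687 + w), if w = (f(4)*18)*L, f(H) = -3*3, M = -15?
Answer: sqrt(331705) ≈ 575.94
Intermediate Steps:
f(H) = -9
L = -1/9 (L = (-4 + 2)/(-15 + 33) = -2/18 = -2*1/18 = -1/9 ≈ -0.11111)
w = 18 (w = -9*18*(-1/9) = -162*(-1/9) = 18)
sqrt(331687 + w) = sqrt(331687 + 18) = sqrt(331705)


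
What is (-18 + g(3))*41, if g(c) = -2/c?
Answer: -2296/3 ≈ -765.33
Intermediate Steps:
(-18 + g(3))*41 = (-18 - 2/3)*41 = (-18 - 2*⅓)*41 = (-18 - ⅔)*41 = -56/3*41 = -2296/3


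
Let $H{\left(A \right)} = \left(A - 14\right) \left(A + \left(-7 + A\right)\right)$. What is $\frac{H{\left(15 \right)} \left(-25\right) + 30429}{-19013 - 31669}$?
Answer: $- \frac{14927}{25341} \approx -0.58905$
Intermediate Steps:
$H{\left(A \right)} = \left(-14 + A\right) \left(-7 + 2 A\right)$
$\frac{H{\left(15 \right)} \left(-25\right) + 30429}{-19013 - 31669} = \frac{\left(98 - 525 + 2 \cdot 15^{2}\right) \left(-25\right) + 30429}{-19013 - 31669} = \frac{\left(98 - 525 + 2 \cdot 225\right) \left(-25\right) + 30429}{-50682} = \left(\left(98 - 525 + 450\right) \left(-25\right) + 30429\right) \left(- \frac{1}{50682}\right) = \left(23 \left(-25\right) + 30429\right) \left(- \frac{1}{50682}\right) = \left(-575 + 30429\right) \left(- \frac{1}{50682}\right) = 29854 \left(- \frac{1}{50682}\right) = - \frac{14927}{25341}$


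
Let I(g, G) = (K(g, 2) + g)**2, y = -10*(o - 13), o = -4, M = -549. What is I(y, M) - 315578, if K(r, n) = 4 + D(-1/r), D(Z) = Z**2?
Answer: -238287073362799/835210000 ≈ -2.8530e+5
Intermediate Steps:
y = 170 (y = -10*(-4 - 13) = -10*(-17) = 170)
K(r, n) = 4 + r**(-2) (K(r, n) = 4 + (-1/r)**2 = 4 + r**(-2))
I(g, G) = (4 + g + g**(-2))**2 (I(g, G) = ((4 + g**(-2)) + g)**2 = (4 + g + g**(-2))**2)
I(y, M) - 315578 = (1 + 170**3 + 4*170**2)**2/170**4 - 315578 = (1 + 4913000 + 4*28900)**2/835210000 - 315578 = (1 + 4913000 + 115600)**2/835210000 - 315578 = (1/835210000)*5028601**2 - 315578 = (1/835210000)*25286828017201 - 315578 = 25286828017201/835210000 - 315578 = -238287073362799/835210000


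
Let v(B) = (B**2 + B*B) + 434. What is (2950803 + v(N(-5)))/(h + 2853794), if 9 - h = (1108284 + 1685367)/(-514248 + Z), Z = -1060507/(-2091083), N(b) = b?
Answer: 453374259404254157/438399682771489552 ≈ 1.0342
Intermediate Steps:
Z = 1060507/2091083 (Z = -1060507*(-1/2091083) = 1060507/2091083 ≈ 0.50716)
v(B) = 434 + 2*B**2 (v(B) = (B**2 + B**2) + 434 = 2*B**2 + 434 = 434 + 2*B**2)
h = 2217109117818/153619170011 (h = 9 - (1108284 + 1685367)/(-514248 + 1060507/2091083) = 9 - 2793651/(-1075334190077/2091083) = 9 - 2793651*(-2091083)/1075334190077 = 9 - 1*(-834536587719/153619170011) = 9 + 834536587719/153619170011 = 2217109117818/153619170011 ≈ 14.432)
(2950803 + v(N(-5)))/(h + 2853794) = (2950803 + (434 + 2*(-5)**2))/(2217109117818/153619170011 + 2853794) = (2950803 + (434 + 2*25))/(438399682771489552/153619170011) = (2950803 + (434 + 50))*(153619170011/438399682771489552) = (2950803 + 484)*(153619170011/438399682771489552) = 2951287*(153619170011/438399682771489552) = 453374259404254157/438399682771489552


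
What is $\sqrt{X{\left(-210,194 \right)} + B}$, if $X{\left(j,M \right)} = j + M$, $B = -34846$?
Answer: $i \sqrt{34862} \approx 186.71 i$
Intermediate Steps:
$X{\left(j,M \right)} = M + j$
$\sqrt{X{\left(-210,194 \right)} + B} = \sqrt{\left(194 - 210\right) - 34846} = \sqrt{-16 - 34846} = \sqrt{-34862} = i \sqrt{34862}$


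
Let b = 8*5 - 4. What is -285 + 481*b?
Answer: 17031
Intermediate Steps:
b = 36 (b = 40 - 4 = 36)
-285 + 481*b = -285 + 481*36 = -285 + 17316 = 17031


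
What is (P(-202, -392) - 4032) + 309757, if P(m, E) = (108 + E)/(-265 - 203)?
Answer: 35769896/117 ≈ 3.0573e+5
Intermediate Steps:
P(m, E) = -3/13 - E/468 (P(m, E) = (108 + E)/(-468) = (108 + E)*(-1/468) = -3/13 - E/468)
(P(-202, -392) - 4032) + 309757 = ((-3/13 - 1/468*(-392)) - 4032) + 309757 = ((-3/13 + 98/117) - 4032) + 309757 = (71/117 - 4032) + 309757 = -471673/117 + 309757 = 35769896/117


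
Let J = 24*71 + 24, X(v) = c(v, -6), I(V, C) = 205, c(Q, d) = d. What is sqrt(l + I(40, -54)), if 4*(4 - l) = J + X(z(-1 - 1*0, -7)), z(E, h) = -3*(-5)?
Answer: I*sqrt(886)/2 ≈ 14.883*I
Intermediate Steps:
z(E, h) = 15
X(v) = -6
J = 1728 (J = 1704 + 24 = 1728)
l = -853/2 (l = 4 - (1728 - 6)/4 = 4 - 1/4*1722 = 4 - 861/2 = -853/2 ≈ -426.50)
sqrt(l + I(40, -54)) = sqrt(-853/2 + 205) = sqrt(-443/2) = I*sqrt(886)/2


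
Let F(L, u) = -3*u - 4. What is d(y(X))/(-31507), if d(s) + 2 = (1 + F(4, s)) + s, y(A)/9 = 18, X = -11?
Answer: 47/4501 ≈ 0.010442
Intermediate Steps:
F(L, u) = -4 - 3*u
y(A) = 162 (y(A) = 9*18 = 162)
d(s) = -5 - 2*s (d(s) = -2 + ((1 + (-4 - 3*s)) + s) = -2 + ((-3 - 3*s) + s) = -2 + (-3 - 2*s) = -5 - 2*s)
d(y(X))/(-31507) = (-5 - 2*162)/(-31507) = (-5 - 324)*(-1/31507) = -329*(-1/31507) = 47/4501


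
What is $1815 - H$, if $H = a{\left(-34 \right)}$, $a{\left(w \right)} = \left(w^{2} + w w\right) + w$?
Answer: $-463$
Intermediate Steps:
$a{\left(w \right)} = w + 2 w^{2}$ ($a{\left(w \right)} = \left(w^{2} + w^{2}\right) + w = 2 w^{2} + w = w + 2 w^{2}$)
$H = 2278$ ($H = - 34 \left(1 + 2 \left(-34\right)\right) = - 34 \left(1 - 68\right) = \left(-34\right) \left(-67\right) = 2278$)
$1815 - H = 1815 - 2278 = -463$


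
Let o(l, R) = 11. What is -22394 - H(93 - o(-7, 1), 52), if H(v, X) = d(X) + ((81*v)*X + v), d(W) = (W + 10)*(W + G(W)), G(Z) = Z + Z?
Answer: -377532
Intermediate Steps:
G(Z) = 2*Z
d(W) = 3*W*(10 + W) (d(W) = (W + 10)*(W + 2*W) = (10 + W)*(3*W) = 3*W*(10 + W))
H(v, X) = v + 3*X*(10 + X) + 81*X*v (H(v, X) = 3*X*(10 + X) + ((81*v)*X + v) = 3*X*(10 + X) + (81*X*v + v) = 3*X*(10 + X) + (v + 81*X*v) = v + 3*X*(10 + X) + 81*X*v)
-22394 - H(93 - o(-7, 1), 52) = -22394 - ((93 - 1*11) + 3*52**2 + 30*52 + 81*52*(93 - 1*11)) = -22394 - ((93 - 11) + 3*2704 + 1560 + 81*52*(93 - 11)) = -22394 - (82 + 8112 + 1560 + 81*52*82) = -22394 - (82 + 8112 + 1560 + 345384) = -22394 - 1*355138 = -22394 - 355138 = -377532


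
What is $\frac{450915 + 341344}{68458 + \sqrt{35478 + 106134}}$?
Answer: $\frac{27118233311}{2343178076} - \frac{792259 \sqrt{35403}}{2343178076} \approx 11.51$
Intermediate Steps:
$\frac{450915 + 341344}{68458 + \sqrt{35478 + 106134}} = \frac{792259}{68458 + \sqrt{141612}} = \frac{792259}{68458 + 2 \sqrt{35403}}$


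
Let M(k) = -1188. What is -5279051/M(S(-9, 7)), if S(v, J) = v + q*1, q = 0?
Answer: 5279051/1188 ≈ 4443.6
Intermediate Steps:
S(v, J) = v (S(v, J) = v + 0*1 = v + 0 = v)
-5279051/M(S(-9, 7)) = -5279051/(-1188) = -5279051*(-1/1188) = 5279051/1188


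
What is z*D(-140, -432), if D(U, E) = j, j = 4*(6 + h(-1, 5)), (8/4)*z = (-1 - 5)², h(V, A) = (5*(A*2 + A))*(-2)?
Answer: -10368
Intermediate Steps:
h(V, A) = -30*A (h(V, A) = (5*(2*A + A))*(-2) = (5*(3*A))*(-2) = (15*A)*(-2) = -30*A)
z = 18 (z = (-1 - 5)²/2 = (½)*(-6)² = (½)*36 = 18)
j = -576 (j = 4*(6 - 30*5) = 4*(6 - 150) = 4*(-144) = -576)
D(U, E) = -576
z*D(-140, -432) = 18*(-576) = -10368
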